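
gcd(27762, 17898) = 6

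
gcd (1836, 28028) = 4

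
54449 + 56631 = 111080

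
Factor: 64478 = 2^1*103^1*313^1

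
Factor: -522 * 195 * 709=-1 * 2^1 * 3^3 * 5^1 * 13^1 * 29^1 * 709^1=-72169110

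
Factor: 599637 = 3^1*101^1*1979^1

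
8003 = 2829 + 5174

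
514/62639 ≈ 0.00821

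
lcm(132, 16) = 528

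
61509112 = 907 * 67816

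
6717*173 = 1162041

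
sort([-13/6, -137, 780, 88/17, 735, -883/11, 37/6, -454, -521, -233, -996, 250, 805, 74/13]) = [-996, -521, -454, -233, -137, -883/11, -13/6, 88/17, 74/13, 37/6, 250, 735, 780, 805]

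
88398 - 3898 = 84500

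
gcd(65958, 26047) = 1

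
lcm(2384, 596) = 2384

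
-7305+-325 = -7630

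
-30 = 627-657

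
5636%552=116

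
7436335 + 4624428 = 12060763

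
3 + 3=6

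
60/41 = 1 + 19/41 ≈ 1.46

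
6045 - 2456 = 3589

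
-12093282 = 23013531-35106813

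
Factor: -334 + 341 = 7^1 = 7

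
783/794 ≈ 0.986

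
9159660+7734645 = 16894305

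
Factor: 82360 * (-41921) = -1 * 2^3 * 5^1 * 11^1 * 29^1 * 37^1 * 71^1 * 103^1 = -3452613560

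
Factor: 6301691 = 11^1*572881^1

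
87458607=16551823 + 70906784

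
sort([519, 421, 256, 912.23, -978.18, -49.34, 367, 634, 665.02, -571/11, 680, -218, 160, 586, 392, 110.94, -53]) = [-978.18, -218, -53, -571/11, -49.34, 110.94, 160, 256, 367, 392, 421, 519, 586, 634, 665.02, 680, 912.23]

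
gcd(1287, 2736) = 9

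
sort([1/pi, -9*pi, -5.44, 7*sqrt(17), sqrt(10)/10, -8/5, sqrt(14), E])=[-9*pi, -5.44, -8/5, sqrt(10)/10, 1/pi, E, sqrt(14), 7*sqrt(17)]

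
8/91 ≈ 0.0879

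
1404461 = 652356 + 752105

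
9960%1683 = 1545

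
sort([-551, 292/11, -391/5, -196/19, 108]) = [-551, -391/5, -196/19, 292/11, 108]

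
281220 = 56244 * 5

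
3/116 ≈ 0.0259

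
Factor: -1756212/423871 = -1*2^2*3^1*7^(-1)*19^(-1)*31^1*3187^(-1)*4721^1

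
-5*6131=-30655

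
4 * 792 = 3168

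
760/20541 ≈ 0.0370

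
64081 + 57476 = 121557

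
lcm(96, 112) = 672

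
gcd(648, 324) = 324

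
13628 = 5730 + 7898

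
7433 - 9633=-2200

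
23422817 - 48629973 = -25207156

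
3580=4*895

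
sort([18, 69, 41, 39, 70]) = [18, 39, 41, 69, 70]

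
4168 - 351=3817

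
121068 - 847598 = -726530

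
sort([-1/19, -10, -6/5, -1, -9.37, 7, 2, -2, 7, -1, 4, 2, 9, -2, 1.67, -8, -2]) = [-10, -9.37, -8, -2, -2, -2, -6/5, -1, -1, -1/19, 1.67, 2, 2, 4, 7, 7, 9]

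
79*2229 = 176091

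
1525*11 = 16775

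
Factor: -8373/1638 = -1*2^(-1)*3^(-1)*7^(-1)*13^(-1)*2791^1 = -2791/546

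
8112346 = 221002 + 7891344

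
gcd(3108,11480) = 28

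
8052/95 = 84 + 72/95 ≈ 84.76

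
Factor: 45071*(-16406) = -1*2^1*13^2*631^1*3467^1 = -739434826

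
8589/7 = 1227 = 1227.00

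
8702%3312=2078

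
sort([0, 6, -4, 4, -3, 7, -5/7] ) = [-4, -3, -5/7, 0, 4, 6, 7] 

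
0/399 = 0 = 0.00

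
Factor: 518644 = 2^2*7^1*18523^1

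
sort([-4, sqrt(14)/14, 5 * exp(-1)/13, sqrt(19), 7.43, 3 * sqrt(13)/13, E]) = [-4, 5 * exp(-1)/13, sqrt(14)/14, 3 * sqrt(13)/13, E, sqrt(19), 7.43]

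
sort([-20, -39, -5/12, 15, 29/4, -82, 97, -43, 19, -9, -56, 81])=[-82, -56, -43, -39, -20, -9, -5/12, 29/4, 15, 19, 81, 97]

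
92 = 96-4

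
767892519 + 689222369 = 1457114888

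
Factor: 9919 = 7^1*13^1*109^1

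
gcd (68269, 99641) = 1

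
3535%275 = 235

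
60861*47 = 2860467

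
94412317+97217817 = 191630134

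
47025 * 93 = 4373325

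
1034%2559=1034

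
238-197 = 41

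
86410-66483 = 19927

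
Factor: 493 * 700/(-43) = -1 * 2^2 * 5^2 * 7^1 * 17^1 * 29^1 * 43^(-1) = -345100/43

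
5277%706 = 335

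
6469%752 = 453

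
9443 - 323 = 9120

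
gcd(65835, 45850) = 35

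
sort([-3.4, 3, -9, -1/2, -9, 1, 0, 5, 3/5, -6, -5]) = [-9, -9, -6, -5, -3.4, -1/2, 0, 3/5, 1, 3, 5]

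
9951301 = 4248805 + 5702496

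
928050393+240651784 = 1168702177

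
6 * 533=3198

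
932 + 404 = 1336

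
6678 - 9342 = -2664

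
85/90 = 17/18≈0.944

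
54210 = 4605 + 49605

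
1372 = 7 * 196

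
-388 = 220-608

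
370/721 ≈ 0.513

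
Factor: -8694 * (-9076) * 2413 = 2^3 * 3^3 * 7^1 * 19^1 * 23^1 * 127^1 * 2269^1 = 190401973272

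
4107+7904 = 12011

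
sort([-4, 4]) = [-4, 4]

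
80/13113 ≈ 0.00610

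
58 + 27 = 85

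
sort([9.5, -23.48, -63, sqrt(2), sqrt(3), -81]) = [-81, -63, -23.48, sqrt(2), sqrt(3), 9.5]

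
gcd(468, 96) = 12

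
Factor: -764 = -1*2^2*191^1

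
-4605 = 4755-9360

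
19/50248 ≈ 0.000378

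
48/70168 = 6/8771 ≈ 0.000684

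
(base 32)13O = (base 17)3G5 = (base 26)1I0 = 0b10001111000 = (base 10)1144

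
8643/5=1728 + 3/5=1728.60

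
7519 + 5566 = 13085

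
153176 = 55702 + 97474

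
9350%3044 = 218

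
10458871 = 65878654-55419783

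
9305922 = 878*10599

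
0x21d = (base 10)541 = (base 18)1c1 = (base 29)ij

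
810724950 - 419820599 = 390904351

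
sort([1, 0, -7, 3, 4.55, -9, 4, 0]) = [-9, -7, 0, 0, 1, 3, 4, 4.55]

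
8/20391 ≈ 0.000392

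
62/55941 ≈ 0.00111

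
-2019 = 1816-3835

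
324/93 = 108/31 ≈ 3.48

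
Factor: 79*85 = 5^1*17^1*79^1 = 6715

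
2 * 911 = 1822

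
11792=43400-31608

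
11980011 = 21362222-9382211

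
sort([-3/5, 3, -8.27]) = [-8.27, -3/5, 3]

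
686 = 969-283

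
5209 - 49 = 5160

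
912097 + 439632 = 1351729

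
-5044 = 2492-7536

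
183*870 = 159210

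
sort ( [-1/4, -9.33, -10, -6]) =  [-10, -9.33, -6, -1/4]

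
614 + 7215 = 7829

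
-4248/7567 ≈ -0.561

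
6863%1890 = 1193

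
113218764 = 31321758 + 81897006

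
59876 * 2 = 119752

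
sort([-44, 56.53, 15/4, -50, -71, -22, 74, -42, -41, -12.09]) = [-71, -50, -44, -42, -41, -22, -12.09, 15/4, 56.53, 74]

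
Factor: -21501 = -1*3^2*2389^1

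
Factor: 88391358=2^1 * 3^3 * 11^1 * 67^1 * 2221^1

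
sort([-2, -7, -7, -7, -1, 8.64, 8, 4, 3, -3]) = [-7, -7, -7, -3, -2, -1, 3, 4, 8, 8.64]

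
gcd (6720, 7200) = 480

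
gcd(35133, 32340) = 147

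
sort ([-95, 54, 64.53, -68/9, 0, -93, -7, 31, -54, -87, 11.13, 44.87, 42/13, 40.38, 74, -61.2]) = [-95, -93, -87, -61.2, -54, -68/9, -7, 0, 42/13, 11.13, 31, 40.38, 44.87, 54, 64.53, 74]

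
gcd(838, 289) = 1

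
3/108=1/36 ≈ 0.0278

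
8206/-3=-2735 - 1/3 ≈ -2735.33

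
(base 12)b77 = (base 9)2261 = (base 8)3213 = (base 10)1675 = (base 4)122023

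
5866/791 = 838/113 ≈ 7.42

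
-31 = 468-499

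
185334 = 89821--95513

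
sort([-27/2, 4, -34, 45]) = [-34, -27/2, 4, 45]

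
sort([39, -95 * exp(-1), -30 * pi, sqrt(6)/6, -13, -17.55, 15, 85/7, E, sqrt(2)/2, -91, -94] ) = [-30 * pi, -94, -91, -95 * exp(-1), -17.55, -13, sqrt(6)/6, sqrt(2)/2, E, 85/7, 15, 39] 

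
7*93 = 651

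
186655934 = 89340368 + 97315566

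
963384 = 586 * 1644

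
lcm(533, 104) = 4264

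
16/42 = 8/21 ≈ 0.381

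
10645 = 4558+6087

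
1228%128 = 76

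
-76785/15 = -5119 = -5119.00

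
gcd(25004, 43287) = 47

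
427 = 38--389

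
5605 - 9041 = -3436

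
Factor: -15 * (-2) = 2^1 * 3^1 * 5^1 = 30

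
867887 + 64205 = 932092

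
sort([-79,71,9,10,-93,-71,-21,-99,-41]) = [-99,-93,-79,-71,-41,-21,9,10,71]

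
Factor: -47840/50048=-1 * 2^(-2) * 5^1 * 13^1 * 17^(-1)=-65/68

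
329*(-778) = -255962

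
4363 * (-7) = -30541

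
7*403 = 2821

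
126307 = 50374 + 75933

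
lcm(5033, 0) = 0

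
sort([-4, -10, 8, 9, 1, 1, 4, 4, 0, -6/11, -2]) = [-10, -4, -2, -6/11, 0, 1, 1, 4, 4, 8, 9]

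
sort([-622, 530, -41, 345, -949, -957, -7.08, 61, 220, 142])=[-957, -949, -622, -41, -7.08, 61, 142, 220, 345, 530]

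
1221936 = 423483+798453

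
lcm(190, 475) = 950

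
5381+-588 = 4793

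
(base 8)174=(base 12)a4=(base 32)3s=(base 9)147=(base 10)124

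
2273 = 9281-7008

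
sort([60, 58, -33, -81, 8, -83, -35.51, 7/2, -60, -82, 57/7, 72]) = [-83, -82, -81, -60, -35.51, -33, 7/2, 8, 57/7, 58, 60, 72]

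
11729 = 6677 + 5052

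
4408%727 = 46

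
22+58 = 80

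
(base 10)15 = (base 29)f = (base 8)17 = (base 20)f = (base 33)f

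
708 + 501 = 1209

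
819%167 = 151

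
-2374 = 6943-9317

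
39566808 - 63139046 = -23572238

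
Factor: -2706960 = -1 * 2^4 * 3^1 * 5^1 * 11279^1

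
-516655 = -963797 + 447142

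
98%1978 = 98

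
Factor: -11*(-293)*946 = 2^1*11^2*43^1*293^1 = 3048958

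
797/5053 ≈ 0.158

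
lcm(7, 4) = 28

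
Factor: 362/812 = 2^(-1)*7^(-1)*29^(-1)*181^1 = 181/406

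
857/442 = 1 + 415/442 ≈ 1.94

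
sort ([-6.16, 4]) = [-6.16, 4]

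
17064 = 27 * 632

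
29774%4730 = 1394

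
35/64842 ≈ 0.000540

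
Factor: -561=-1*3^1*11^1*17^1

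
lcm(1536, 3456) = 13824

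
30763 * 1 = 30763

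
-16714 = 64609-81323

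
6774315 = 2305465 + 4468850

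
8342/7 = 1191 + 5/7 ≈ 1191.71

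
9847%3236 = 139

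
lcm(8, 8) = 8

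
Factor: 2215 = 5^1 * 443^1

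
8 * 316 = 2528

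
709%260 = 189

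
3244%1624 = 1620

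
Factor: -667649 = -1*667649^1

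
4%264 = 4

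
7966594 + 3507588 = 11474182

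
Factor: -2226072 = -1 * 2^3 * 3^1 * 92753^1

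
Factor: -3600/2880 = -1*2^(-2)*5^1 = -5/4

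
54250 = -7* (-7750) 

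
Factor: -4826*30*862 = -1*2^3*3^1*5^1*19^1*127^1*431^1 = -124800360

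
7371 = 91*81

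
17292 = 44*393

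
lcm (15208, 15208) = 15208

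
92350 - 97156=-4806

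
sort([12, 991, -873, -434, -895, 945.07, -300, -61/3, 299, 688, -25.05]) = [-895, -873, -434, -300, -25.05, -61/3, 12, 299, 688, 945.07, 991]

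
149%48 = 5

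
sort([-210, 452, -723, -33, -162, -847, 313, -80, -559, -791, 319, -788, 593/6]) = [-847, -791, -788, -723, -559, -210, -162, -80, -33, 593/6, 313, 319, 452]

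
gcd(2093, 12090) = 13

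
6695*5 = 33475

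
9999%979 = 209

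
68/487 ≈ 0.140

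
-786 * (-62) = 48732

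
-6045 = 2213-8258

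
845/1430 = 13/22 ≈ 0.591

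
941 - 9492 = -8551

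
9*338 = 3042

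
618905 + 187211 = 806116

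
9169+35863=45032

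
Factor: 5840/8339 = 2^4 * 5^1 * 31^(-1) * 73^1 * 269^(-1)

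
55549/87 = 638 + 43/87 ≈ 638.49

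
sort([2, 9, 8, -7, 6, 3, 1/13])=[-7, 1/13, 2, 3, 6, 8, 9]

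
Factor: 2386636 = 2^2*7^1*85237^1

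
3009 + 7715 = 10724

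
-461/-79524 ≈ 0.00580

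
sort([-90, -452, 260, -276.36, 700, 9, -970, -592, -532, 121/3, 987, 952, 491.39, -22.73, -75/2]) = [-970, -592, -532, -452, -276.36, -90, -75/2, -22.73, 9, 121/3, 260, 491.39, 700, 952, 987]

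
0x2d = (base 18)29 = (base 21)23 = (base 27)1i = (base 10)45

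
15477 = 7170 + 8307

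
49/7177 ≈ 0.00683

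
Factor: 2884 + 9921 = 5^1*13^1*197^1 = 12805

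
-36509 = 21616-58125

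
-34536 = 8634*(-4)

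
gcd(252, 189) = 63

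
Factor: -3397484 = -1*2^2*17^2*2939^1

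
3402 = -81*(-42) 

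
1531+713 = 2244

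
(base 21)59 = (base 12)96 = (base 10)114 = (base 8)162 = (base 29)3r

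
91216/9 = 10135+1/9 ≈ 10135.11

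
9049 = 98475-89426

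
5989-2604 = 3385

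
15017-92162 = -77145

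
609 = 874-265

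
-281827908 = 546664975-828492883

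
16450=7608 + 8842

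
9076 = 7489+1587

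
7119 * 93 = 662067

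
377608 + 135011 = 512619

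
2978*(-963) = -2867814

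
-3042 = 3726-6768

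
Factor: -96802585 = -1 * 5^1 * 11^1 * 1760047^1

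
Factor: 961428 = 2^2*3^1*13^1*6163^1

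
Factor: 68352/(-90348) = -1*2^6*89^1*7529^(-1) = -5696/7529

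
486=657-171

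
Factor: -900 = -1*2^2*3^2*5^2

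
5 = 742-737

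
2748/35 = 78 + 18/35 ≈ 78.51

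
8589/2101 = 4 + 185/2101 ≈ 4.09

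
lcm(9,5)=45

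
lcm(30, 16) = 240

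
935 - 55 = 880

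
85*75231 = 6394635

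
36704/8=4588=4588.00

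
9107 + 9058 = 18165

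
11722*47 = 550934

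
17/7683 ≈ 0.00221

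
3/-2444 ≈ -0.00123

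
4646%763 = 68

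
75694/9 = 8410 + 4/9 ≈ 8410.44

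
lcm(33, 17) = 561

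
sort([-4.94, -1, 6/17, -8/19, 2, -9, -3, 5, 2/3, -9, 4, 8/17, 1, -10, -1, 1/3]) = [-10, -9, -9, -4.94, -3, -1, -1, -8/19, 1/3, 6/17, 8/17, 2/3, 1, 2, 4, 5]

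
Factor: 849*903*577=3^2*7^1*43^1*283^1*577^1=442355319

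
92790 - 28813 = 63977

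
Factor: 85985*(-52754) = -1*2^1*5^1*13^1*29^1*593^1*2029^1 = -4536052690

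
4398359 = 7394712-2996353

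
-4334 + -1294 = -5628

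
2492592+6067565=8560157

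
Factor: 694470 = 2^1*3^1*5^1*7^1*3307^1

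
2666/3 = 888 + 2/3 ≈ 888.67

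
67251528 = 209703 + 67041825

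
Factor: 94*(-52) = -1*2^3*13^1*47^1 = -4888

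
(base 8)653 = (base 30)e7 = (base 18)15d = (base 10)427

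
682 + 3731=4413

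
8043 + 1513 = 9556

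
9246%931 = 867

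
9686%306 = 200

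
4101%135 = 51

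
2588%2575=13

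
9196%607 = 91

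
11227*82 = 920614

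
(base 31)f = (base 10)15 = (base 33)f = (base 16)f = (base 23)f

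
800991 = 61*13131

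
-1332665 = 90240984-91573649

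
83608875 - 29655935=53952940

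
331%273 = 58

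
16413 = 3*5471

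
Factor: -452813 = -1*452813^1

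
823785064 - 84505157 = 739279907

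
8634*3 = 25902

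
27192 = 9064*3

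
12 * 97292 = 1167504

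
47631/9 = 15877/3≈5292.33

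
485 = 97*5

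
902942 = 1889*478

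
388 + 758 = 1146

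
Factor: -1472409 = -1*3^2*163601^1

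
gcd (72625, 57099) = 7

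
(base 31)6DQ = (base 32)61J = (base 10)6195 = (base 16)1833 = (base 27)8DC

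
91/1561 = 13/223 ≈ 0.0583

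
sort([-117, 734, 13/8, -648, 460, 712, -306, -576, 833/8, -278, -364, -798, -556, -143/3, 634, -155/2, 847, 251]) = [-798, -648, -576, -556, -364, -306, -278, -117, -155/2, -143/3, 13/8, 833/8, 251, 460, 634, 712, 734, 847]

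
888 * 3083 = 2737704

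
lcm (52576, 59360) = 1840160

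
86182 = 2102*41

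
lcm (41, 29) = 1189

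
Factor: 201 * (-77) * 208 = -1 * 2^4 * 3^1 * 7^1 * 11^1 * 13^1 * 67^1 = -3219216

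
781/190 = 4+21/190 ≈ 4.11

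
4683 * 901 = 4219383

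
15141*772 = 11688852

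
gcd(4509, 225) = 9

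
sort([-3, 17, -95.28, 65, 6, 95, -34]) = [-95.28, -34, -3, 6, 17, 65, 95]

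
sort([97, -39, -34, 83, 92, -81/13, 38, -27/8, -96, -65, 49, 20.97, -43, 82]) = [-96, -65, -43, -39, -34, -81/13, -27/8, 20.97, 38, 49, 82, 83, 92, 97]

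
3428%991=455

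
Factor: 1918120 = 2^3*5^1*79^1*607^1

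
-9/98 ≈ -0.0918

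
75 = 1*75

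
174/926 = 87/463 ≈ 0.188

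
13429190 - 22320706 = -8891516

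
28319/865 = 32 + 639/865 ≈ 32.74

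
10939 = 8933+2006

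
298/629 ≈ 0.474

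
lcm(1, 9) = 9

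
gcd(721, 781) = 1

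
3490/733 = 4 + 558/733 ≈ 4.76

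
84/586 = 42/293 ≈ 0.143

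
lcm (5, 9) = 45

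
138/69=2=2.00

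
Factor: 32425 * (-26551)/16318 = -1 * 2^(-1) * 5^2 * 7^1 * 41^(-1) * 199^(-1) * 1297^1 * 3793^1 = -860916175/16318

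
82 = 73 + 9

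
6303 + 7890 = 14193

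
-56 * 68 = -3808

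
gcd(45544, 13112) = 8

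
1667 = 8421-6754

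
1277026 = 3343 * 382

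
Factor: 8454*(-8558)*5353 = -1*2^2*3^1*11^1*53^1*101^1*389^1*1409^1 = -387285974196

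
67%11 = 1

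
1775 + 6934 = 8709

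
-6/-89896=3/44948 ≈ 0.0000667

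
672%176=144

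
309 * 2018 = 623562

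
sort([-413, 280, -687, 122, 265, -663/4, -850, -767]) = [-850, -767, -687, -413, -663/4, 122, 265, 280]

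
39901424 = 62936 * 634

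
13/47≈0.277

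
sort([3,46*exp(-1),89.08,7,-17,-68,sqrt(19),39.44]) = [-68,-17,3,sqrt(19),7,46*exp(-1),39.44,89.08]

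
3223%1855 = 1368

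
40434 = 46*879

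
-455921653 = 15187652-471109305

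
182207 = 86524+95683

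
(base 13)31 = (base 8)50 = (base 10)40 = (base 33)17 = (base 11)37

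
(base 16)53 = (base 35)2d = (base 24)3b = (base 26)35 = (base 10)83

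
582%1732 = 582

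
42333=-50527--92860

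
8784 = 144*61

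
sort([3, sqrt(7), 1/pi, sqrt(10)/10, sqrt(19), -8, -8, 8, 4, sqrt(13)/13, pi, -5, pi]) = [-8, -8, -5, sqrt(13)/13, sqrt(10)/10, 1/pi, sqrt(7), 3, pi, pi, 4, sqrt(19), 8]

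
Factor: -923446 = -1*2^1*37^1*12479^1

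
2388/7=341 + 1/7 ≈ 341.14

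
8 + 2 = 10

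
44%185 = 44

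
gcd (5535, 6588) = 27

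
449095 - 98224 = 350871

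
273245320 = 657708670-384463350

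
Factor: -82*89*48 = -1*2^5*3^1*41^1*89^1 = -350304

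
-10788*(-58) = 625704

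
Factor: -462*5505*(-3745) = 2^1*3^2*5^2*7^2*11^1*107^1*367^1 = 9524695950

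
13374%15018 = 13374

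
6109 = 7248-1139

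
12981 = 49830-36849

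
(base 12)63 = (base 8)113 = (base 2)1001011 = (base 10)75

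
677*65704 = 44481608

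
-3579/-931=3 + 786/931 ≈ 3.84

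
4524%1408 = 300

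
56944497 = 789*72173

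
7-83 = -76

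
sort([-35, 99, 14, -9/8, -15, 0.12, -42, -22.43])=[-42, -35, -22.43, -15, -9/8, 0.12, 14, 99]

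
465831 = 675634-209803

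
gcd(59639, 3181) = 1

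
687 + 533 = 1220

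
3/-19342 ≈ -0.000155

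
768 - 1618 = -850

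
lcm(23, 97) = 2231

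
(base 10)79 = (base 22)3d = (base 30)2j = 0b1001111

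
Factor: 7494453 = 3^2 * 832717^1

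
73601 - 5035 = 68566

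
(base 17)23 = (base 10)37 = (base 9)41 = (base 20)1h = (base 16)25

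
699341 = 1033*677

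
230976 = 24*9624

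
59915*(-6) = -359490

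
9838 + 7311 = 17149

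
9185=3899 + 5286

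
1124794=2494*451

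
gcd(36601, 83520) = 1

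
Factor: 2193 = 3^1*17^1*43^1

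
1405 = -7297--8702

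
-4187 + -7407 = -11594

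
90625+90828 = 181453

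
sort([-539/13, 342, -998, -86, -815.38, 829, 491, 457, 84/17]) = [-998, -815.38, -86, -539/13, 84/17, 342, 457, 491, 829]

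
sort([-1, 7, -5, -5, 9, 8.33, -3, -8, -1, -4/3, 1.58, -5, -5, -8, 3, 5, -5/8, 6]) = [-8, -8, -5, -5, -5, -5, -3, -4/3, -1, -1, -5/8, 1.58, 3, 5, 6, 7, 8.33, 9]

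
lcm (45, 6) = 90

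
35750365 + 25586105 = 61336470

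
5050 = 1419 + 3631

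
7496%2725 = 2046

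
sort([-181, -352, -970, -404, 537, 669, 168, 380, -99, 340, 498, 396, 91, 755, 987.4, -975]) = [-975, -970, -404, -352, -181, -99, 91, 168, 340, 380, 396, 498, 537, 669, 755, 987.4]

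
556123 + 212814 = 768937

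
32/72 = 4/9 ≈ 0.444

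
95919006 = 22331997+73587009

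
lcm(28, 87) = 2436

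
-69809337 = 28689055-98498392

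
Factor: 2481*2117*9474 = 2^1*3^2*29^1*73^1*827^1*1579^1 = 49760072298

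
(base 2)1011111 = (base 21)4b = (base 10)95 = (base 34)2r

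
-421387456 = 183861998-605249454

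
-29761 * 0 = 0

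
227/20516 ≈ 0.0111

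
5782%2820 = 142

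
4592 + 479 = 5071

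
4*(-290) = -1160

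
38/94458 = 19/47229 ≈ 0.000402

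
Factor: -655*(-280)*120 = 2^6*3^1*5^3*7^1*131^1 = 22008000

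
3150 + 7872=11022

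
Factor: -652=-1*2^2*163^1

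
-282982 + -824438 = -1107420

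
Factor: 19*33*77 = 3^1*7^1*11^2*19^1 = 48279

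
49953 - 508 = 49445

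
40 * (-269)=-10760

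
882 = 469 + 413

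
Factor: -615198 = -1*2^1*3^1*102533^1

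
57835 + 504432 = 562267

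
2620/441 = 5+415/441 ≈ 5.94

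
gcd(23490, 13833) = 261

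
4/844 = 1/211 ≈ 0.00474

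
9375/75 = 125 = 125.00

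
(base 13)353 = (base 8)1077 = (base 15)285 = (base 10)575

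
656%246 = 164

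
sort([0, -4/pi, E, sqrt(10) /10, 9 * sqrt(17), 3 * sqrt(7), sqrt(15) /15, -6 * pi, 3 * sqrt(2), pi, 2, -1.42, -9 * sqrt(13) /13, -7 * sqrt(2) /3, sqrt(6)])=[-6 * pi, -7 * sqrt(2) /3, -9 * sqrt(13) /13, -1.42, -4/pi, 0, sqrt(15) /15, sqrt(10) /10, 2, sqrt(6), E, pi, 3 * sqrt(2), 3 * sqrt(7), 9 * sqrt(17)]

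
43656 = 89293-45637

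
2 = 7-5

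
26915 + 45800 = 72715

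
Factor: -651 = -1*3^1*7^1*31^1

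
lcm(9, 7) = 63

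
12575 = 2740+9835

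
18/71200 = 9/35600≈0.000253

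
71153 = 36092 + 35061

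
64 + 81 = 145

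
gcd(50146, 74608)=2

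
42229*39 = 1646931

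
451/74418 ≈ 0.00606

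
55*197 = 10835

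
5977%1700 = 877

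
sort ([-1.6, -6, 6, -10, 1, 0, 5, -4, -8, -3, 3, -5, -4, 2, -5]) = [-10, -8, -6, -5, -5, -4, -4, -3, -1.6, 0, 1, 2, 3, 5, 6]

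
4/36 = 1/9 ≈ 0.111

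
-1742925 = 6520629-8263554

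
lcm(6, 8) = 24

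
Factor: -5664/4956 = -1*2^3*7^(-1) = -8/7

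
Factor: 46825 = 5^2*1873^1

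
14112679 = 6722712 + 7389967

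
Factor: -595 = -1 * 5^1 * 7^1 * 17^1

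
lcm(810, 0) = 0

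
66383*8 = 531064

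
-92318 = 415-92733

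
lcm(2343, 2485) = 82005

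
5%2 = 1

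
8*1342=10736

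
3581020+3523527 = 7104547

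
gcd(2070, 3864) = 138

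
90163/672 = 134 + 115/672 ≈ 134.17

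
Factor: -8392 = -1*2^3*1049^1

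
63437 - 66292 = -2855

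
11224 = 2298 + 8926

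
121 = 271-150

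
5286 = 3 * 1762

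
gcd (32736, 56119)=1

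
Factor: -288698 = -1 * 2^1 * 144349^1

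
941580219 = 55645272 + 885934947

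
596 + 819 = 1415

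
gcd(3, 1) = 1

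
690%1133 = 690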